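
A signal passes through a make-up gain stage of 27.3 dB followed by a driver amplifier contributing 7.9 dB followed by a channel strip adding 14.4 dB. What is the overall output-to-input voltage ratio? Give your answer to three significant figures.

302

Net gain = 27.3 + 7.9 + 14.4 = 49.6 dB.
Voltage ratio = 10^(49.6/20) = 302.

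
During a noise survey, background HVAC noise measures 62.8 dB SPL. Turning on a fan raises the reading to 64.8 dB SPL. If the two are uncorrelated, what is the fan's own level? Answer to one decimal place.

60.5 dB SPL

Subtract intensities: L_src = 10·log₁₀(10^(L_total/10) − 10^(L_bg/10)).
L_src = 10·log₁₀(10^(64.8/10) − 10^(62.8/10)) = 10·log₁₀(1114000) = 60.5 dB SPL.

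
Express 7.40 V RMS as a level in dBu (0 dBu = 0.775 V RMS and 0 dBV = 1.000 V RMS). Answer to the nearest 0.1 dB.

dBu = 20·log₁₀(V / 0.775 V).
20·log₁₀(7.40/0.775) = +19.6 dBu.

+19.6 dBu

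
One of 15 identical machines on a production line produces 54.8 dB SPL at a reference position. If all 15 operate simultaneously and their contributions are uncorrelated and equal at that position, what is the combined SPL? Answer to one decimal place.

66.6 dB SPL

15 equal incoherent sources raise the level by 10·log₁₀(15) = 11.76 dB.
L_total = 54.8 + 11.76 = 66.6 dB SPL.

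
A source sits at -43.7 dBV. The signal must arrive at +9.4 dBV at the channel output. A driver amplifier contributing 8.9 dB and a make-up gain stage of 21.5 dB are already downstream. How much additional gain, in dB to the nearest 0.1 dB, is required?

22.7 dB

The required make-up gain is the shortfall in the dB sum.
G = +9.4 − (-43.7) − 8.9 − 21.5 = 22.7 dB.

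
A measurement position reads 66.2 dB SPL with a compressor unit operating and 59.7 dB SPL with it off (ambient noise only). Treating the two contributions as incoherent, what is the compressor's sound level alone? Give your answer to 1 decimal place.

65.1 dB SPL

Subtract intensities: L_src = 10·log₁₀(10^(L_total/10) − 10^(L_bg/10)).
L_src = 10·log₁₀(10^(66.2/10) − 10^(59.7/10)) = 10·log₁₀(3235000) = 65.1 dB SPL.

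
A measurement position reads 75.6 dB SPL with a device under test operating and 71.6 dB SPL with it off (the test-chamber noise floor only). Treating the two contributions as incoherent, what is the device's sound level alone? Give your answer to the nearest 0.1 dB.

Background correction is a power subtraction:
L_src = 10·log₁₀(10^(75.6/10) − 10^(71.6/10)) = 10·log₁₀(21850000) = 73.4 dB SPL.

73.4 dB SPL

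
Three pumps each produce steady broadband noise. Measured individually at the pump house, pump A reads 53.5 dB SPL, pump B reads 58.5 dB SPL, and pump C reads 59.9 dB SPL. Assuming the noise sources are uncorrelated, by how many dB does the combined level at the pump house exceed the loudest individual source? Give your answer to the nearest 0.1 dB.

2.9 dB

Uncorrelated sources add in intensity (power), not in dB.
L_total = 10·log₁₀(10^(53.5/10) + 10^(58.5/10) + 10^(59.9/10)) = 62.81 dB SPL.
Excess over the loudest (59.9 dB): 62.81 − 59.9 = 2.9 dB.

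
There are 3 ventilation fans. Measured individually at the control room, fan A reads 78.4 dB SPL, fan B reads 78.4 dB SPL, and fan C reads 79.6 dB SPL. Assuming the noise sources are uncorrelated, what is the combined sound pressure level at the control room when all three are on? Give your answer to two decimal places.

83.61 dB SPL

Incoherent sources sum as intensities:
L_total = 10·log₁₀(10^(78.4/10) + 10^(78.4/10) + 10^(79.6/10)) = 10·log₁₀(229600000) = 83.61 dB SPL.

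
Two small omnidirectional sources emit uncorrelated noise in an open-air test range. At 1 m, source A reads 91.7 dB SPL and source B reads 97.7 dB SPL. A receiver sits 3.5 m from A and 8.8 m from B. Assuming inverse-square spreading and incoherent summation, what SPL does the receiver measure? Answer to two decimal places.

82.94 dB SPL

At the listener: L_A = 91.7 − 20·log₁₀(3.5) = 80.819 dB; L_B = 97.7 − 20·log₁₀(8.8) = 78.810 dB.
Combined: 10·log₁₀(10^(80.819/10)+10^(78.810/10)) = 82.94 dB SPL.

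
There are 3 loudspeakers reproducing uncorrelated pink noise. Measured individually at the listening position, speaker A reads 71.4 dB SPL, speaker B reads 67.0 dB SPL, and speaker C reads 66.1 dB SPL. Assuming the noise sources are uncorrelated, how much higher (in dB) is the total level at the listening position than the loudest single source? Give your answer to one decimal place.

Uncorrelated sources add in intensity (power), not in dB.
L_total = 10·log₁₀(10^(71.4/10) + 10^(67.0/10) + 10^(66.1/10)) = 73.60 dB SPL.
Excess over the loudest (71.4 dB): 73.60 − 71.4 = 2.2 dB.

2.2 dB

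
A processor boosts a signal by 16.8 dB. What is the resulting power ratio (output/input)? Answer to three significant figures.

47.9

Power ratio = 10^(dB/10).
10^(16.8/10) = 10^(1.680) = 47.9.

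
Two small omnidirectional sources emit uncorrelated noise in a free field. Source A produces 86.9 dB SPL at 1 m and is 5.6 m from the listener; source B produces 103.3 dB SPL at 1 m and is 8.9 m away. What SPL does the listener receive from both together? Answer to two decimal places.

At the listener: L_A = 86.9 − 20·log₁₀(5.6) = 71.936 dB; L_B = 103.3 − 20·log₁₀(8.9) = 84.312 dB.
Combined: 10·log₁₀(10^(71.936/10)+10^(84.312/10)) = 84.56 dB SPL.

84.56 dB SPL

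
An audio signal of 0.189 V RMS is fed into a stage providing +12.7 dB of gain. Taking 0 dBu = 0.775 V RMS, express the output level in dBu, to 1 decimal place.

Input level: 20·log₁₀(0.189/0.775) = -12.26 dBu.
Output: -12.26 + 12.7 = +0.4 dBu.

+0.4 dBu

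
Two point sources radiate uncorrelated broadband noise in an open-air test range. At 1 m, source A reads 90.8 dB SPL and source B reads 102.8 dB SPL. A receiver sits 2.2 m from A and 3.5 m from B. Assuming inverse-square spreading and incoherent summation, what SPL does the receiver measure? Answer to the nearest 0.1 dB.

92.6 dB SPL

At the listener: L_A = 90.8 − 20·log₁₀(2.2) = 83.95 dB; L_B = 102.8 − 20·log₁₀(3.5) = 91.92 dB.
Combined: 10·log₁₀(10^(83.95/10)+10^(91.92/10)) = 92.6 dB SPL.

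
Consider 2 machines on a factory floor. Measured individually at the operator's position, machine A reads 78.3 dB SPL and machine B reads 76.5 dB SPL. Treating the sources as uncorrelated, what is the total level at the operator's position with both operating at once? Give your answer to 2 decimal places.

80.50 dB SPL

Add the sources as powers (linear), then convert back to dB:
L_total = 10·log₁₀(10^(78.3/10) + 10^(76.5/10)) = 10·log₁₀(112300000) = 80.50 dB SPL.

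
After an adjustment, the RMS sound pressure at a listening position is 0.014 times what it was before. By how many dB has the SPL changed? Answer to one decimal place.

SPL change from a pressure ratio uses the 20·log₁₀ form:
20·log₁₀(0.014) = -37.1 dB.

-37.1 dB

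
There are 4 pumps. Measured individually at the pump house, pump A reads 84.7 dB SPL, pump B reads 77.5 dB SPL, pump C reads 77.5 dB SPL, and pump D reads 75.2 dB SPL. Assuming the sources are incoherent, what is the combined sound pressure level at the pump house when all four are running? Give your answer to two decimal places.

Uncorrelated sources add in intensity (power), not in dB.
L_total = 10·log₁₀(10^(84.7/10) + 10^(77.5/10) + 10^(77.5/10) + 10^(75.2/10)) = 10·log₁₀(440700000) = 86.44 dB SPL.

86.44 dB SPL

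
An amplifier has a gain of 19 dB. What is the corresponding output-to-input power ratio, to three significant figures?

Power ratio = 10^(dB/10).
10^(19/10) = 10^(1.900) = 79.4.

79.4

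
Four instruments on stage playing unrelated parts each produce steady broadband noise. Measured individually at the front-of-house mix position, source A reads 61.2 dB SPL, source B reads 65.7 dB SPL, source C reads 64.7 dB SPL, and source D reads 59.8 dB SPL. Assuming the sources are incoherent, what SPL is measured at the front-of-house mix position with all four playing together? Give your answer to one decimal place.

69.5 dB SPL

Add the sources as powers (linear), then convert back to dB:
L_total = 10·log₁₀(10^(61.2/10) + 10^(65.7/10) + 10^(64.7/10) + 10^(59.8/10)) = 10·log₁₀(8940000) = 69.5 dB SPL.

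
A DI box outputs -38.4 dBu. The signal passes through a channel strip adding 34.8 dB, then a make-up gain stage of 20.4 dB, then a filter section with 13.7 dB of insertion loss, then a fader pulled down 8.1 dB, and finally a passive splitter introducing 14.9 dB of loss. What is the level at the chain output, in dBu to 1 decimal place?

-19.9 dBu

Cascaded gains and losses add directly in dB.
-38.4 + 34.8 + 20.4 − 13.7 − 8.1 − 14.9 = -19.9 dBu.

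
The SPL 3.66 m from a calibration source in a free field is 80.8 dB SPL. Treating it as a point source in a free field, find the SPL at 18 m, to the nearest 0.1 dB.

For a point source in a free field, ΔL = −20·log₁₀(d₂/d₁).
ΔL = −20·log₁₀(18/3.66) = -13.84 dB, so L₂ = 80.8 + (-13.84) = 67.0 dB SPL.

67.0 dB SPL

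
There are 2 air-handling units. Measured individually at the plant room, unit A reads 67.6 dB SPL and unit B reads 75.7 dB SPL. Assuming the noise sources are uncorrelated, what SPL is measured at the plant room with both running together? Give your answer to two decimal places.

Add the sources as powers (linear), then convert back to dB:
L_total = 10·log₁₀(10^(67.6/10) + 10^(75.7/10)) = 10·log₁₀(42910000) = 76.33 dB SPL.

76.33 dB SPL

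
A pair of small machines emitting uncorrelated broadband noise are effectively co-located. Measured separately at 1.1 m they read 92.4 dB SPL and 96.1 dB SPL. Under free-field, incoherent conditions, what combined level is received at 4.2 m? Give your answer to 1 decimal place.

86.0 dB SPL

Combined at 1.1 m: 10·log₁₀(10^(92.4/10)+10^(96.1/10)) = 97.64 dB SPL.
Then apply −20·log₁₀(4.2/1.1) = -11.64 dB → 86.0 dB SPL.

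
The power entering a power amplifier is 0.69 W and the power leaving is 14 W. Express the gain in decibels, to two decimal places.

13.07 dB

For a power ratio, dB = 10·log₁₀(P₂/P₁).
10·log₁₀(14/0.69) = 10·log₁₀(20.29) = 13.07 dB.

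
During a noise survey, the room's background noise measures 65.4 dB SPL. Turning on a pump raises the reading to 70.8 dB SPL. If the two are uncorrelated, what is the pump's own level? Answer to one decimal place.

69.3 dB SPL

Background correction is a power subtraction:
L_src = 10·log₁₀(10^(70.8/10) − 10^(65.4/10)) = 10·log₁₀(8555000) = 69.3 dB SPL.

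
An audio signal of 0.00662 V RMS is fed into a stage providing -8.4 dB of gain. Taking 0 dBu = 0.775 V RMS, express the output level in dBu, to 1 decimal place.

-49.8 dBu

Input level: 20·log₁₀(0.00662/0.775) = -41.37 dBu.
Output: -41.37 − 8.4 = -49.8 dBu.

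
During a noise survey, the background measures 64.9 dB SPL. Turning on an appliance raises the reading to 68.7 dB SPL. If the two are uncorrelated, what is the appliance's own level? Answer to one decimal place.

66.4 dB SPL

Background correction is a power subtraction:
L_src = 10·log₁₀(10^(68.7/10) − 10^(64.9/10)) = 10·log₁₀(4323000) = 66.4 dB SPL.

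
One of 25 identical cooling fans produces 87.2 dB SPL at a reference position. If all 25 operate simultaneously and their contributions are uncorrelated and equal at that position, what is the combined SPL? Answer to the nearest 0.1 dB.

101.2 dB SPL

25 equal incoherent sources raise the level by 10·log₁₀(25) = 13.98 dB.
L_total = 87.2 + 13.98 = 101.2 dB SPL.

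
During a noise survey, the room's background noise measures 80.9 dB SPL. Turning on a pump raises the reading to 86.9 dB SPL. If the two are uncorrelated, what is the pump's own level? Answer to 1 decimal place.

85.6 dB SPL

Background correction is a power subtraction:
L_src = 10·log₁₀(10^(86.9/10) − 10^(80.9/10)) = 10·log₁₀(366800000) = 85.6 dB SPL.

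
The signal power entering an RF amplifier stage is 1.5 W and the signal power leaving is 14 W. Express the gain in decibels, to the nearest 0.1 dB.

Power is a power quantity, so gain = 10·log₁₀(P_out/P_in).
10·log₁₀(14/1.5) = 10·log₁₀(9.333) = 9.7 dB.

9.7 dB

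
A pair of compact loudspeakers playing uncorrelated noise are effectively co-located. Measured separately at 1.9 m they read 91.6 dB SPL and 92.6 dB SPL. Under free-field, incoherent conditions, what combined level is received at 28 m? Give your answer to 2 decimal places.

Combined at 1.9 m: 10·log₁₀(10^(91.6/10)+10^(92.6/10)) = 95.139 dB SPL.
Then apply −20·log₁₀(28/1.9) = -23.368 dB → 71.77 dB SPL.

71.77 dB SPL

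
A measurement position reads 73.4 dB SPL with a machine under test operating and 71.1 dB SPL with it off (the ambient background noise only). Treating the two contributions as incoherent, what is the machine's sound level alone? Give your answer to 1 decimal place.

Remove the background by subtracting linear intensities:
L_src = 10·log₁₀(10^(73.4/10) − 10^(71.1/10)) = 10·log₁₀(8995000) = 69.5 dB SPL.

69.5 dB SPL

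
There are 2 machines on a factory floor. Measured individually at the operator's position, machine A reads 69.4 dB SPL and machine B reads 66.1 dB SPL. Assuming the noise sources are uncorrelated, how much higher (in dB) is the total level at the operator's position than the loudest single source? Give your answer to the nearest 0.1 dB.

Uncorrelated sources add in intensity (power), not in dB.
L_total = 10·log₁₀(10^(69.4/10) + 10^(66.1/10)) = 71.07 dB SPL.
Excess over the loudest (69.4 dB): 71.07 − 69.4 = 1.7 dB.

1.7 dB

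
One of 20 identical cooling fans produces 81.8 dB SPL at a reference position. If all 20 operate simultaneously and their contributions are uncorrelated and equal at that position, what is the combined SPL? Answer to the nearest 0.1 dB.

20 equal incoherent sources raise the level by 10·log₁₀(20) = 13.01 dB.
L_total = 81.8 + 13.01 = 94.8 dB SPL.

94.8 dB SPL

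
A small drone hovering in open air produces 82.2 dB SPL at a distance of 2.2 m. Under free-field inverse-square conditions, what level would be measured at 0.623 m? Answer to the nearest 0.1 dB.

93.2 dB SPL

Inverse-square spreading gives ΔL = −20·log₁₀(d₂/d₁).
ΔL = −20·log₁₀(0.623/2.2) = 10.96 dB, so L₂ = 82.2 + (10.96) = 93.2 dB SPL.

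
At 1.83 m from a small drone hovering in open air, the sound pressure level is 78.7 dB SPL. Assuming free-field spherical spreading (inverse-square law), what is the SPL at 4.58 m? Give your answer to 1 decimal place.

70.7 dB SPL

For a point source in a free field, ΔL = −20·log₁₀(d₂/d₁).
ΔL = −20·log₁₀(4.58/1.83) = -7.97 dB, so L₂ = 78.7 + (-7.97) = 70.7 dB SPL.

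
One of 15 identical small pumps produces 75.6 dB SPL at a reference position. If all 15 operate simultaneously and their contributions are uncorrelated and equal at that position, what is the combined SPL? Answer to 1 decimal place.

15 equal incoherent sources raise the level by 10·log₁₀(15) = 11.76 dB.
L_total = 75.6 + 11.76 = 87.4 dB SPL.

87.4 dB SPL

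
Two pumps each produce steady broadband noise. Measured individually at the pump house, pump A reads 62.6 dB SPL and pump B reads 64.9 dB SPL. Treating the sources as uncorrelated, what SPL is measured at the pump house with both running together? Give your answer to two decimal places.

Add the sources as powers (linear), then convert back to dB:
L_total = 10·log₁₀(10^(62.6/10) + 10^(64.9/10)) = 10·log₁₀(4910000) = 66.91 dB SPL.

66.91 dB SPL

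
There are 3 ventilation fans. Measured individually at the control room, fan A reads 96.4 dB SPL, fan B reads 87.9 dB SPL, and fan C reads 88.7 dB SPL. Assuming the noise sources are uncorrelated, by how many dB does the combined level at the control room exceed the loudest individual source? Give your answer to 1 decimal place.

1.2 dB

Add the sources as powers (linear), then convert back to dB:
L_total = 10·log₁₀(10^(96.4/10) + 10^(87.9/10) + 10^(88.7/10)) = 97.58 dB SPL.
Excess over the loudest (96.4 dB): 97.58 − 96.4 = 1.2 dB.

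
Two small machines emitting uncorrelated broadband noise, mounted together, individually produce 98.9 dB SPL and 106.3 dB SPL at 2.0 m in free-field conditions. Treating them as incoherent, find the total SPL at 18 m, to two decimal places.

Combined at 2.0 m: 10·log₁₀(10^(98.9/10)+10^(106.3/10)) = 107.026 dB SPL.
Then apply −20·log₁₀(18/2.0) = -19.085 dB → 87.94 dB SPL.

87.94 dB SPL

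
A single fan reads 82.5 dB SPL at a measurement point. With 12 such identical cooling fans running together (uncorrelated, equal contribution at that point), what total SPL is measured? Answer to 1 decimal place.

93.3 dB SPL

12 equal incoherent sources raise the level by 10·log₁₀(12) = 10.79 dB.
L_total = 82.5 + 10.79 = 93.3 dB SPL.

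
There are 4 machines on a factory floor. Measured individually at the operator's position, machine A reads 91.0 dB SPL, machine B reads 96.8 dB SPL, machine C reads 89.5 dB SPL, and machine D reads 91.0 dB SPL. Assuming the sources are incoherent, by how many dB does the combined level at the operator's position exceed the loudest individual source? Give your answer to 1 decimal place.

Incoherent sources sum as intensities:
L_total = 10·log₁₀(10^(91.0/10) + 10^(96.8/10) + 10^(89.5/10) + 10^(91.0/10)) = 99.14 dB SPL.
Excess over the loudest (96.8 dB): 99.14 − 96.8 = 2.3 dB.

2.3 dB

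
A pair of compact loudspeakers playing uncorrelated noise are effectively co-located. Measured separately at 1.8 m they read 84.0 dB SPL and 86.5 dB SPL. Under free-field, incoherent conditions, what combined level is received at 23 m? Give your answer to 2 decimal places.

66.31 dB SPL

Combined at 1.8 m: 10·log₁₀(10^(84.0/10)+10^(86.5/10)) = 88.438 dB SPL.
Then apply −20·log₁₀(23/1.8) = -22.129 dB → 66.31 dB SPL.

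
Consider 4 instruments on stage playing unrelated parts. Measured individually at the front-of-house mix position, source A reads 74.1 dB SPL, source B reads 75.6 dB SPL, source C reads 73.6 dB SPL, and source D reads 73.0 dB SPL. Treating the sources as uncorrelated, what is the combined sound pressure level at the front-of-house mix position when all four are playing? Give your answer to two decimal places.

80.21 dB SPL

Uncorrelated sources add in intensity (power), not in dB.
L_total = 10·log₁₀(10^(74.1/10) + 10^(75.6/10) + 10^(73.6/10) + 10^(73.0/10)) = 10·log₁₀(104900000) = 80.21 dB SPL.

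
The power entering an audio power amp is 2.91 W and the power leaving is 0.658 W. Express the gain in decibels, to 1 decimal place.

Power is a power quantity, so gain = 10·log₁₀(P_out/P_in).
10·log₁₀(0.658/2.91) = 10·log₁₀(0.2261) = -6.5 dB.

-6.5 dB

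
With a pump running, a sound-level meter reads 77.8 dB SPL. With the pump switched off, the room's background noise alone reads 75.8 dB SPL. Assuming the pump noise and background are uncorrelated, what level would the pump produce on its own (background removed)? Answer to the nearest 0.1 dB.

73.5 dB SPL

Background correction is a power subtraction:
L_src = 10·log₁₀(10^(77.8/10) − 10^(75.8/10)) = 10·log₁₀(22240000) = 73.5 dB SPL.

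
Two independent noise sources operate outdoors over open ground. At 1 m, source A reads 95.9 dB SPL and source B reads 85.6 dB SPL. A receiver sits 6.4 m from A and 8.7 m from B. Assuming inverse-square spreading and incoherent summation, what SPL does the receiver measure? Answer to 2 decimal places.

79.99 dB SPL

At the listener: L_A = 95.9 − 20·log₁₀(6.4) = 79.776 dB; L_B = 85.6 − 20·log₁₀(8.7) = 66.810 dB.
Combined: 10·log₁₀(10^(79.776/10)+10^(66.810/10)) = 79.99 dB SPL.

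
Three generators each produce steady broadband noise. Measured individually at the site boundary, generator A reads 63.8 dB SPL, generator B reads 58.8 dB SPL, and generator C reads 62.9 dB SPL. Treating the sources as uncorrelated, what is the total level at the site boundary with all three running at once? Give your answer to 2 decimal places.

67.08 dB SPL

Add the sources as powers (linear), then convert back to dB:
L_total = 10·log₁₀(10^(63.8/10) + 10^(58.8/10) + 10^(62.9/10)) = 10·log₁₀(5107000) = 67.08 dB SPL.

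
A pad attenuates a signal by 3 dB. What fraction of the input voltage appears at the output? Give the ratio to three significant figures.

Voltage ratio = 10^(dB/20).
10^(-3/20) = 10^(-0.1500) = 0.708.

0.708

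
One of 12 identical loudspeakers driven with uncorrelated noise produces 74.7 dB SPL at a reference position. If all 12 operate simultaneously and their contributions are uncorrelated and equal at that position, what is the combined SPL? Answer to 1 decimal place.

12 equal incoherent sources raise the level by 10·log₁₀(12) = 10.79 dB.
L_total = 74.7 + 10.79 = 85.5 dB SPL.

85.5 dB SPL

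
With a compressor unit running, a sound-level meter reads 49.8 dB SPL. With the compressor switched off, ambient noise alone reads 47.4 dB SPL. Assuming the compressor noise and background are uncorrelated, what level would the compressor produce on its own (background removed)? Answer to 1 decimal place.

46.1 dB SPL

Subtract intensities: L_src = 10·log₁₀(10^(L_total/10) − 10^(L_bg/10)).
L_src = 10·log₁₀(10^(49.8/10) − 10^(47.4/10)) = 10·log₁₀(40550) = 46.1 dB SPL.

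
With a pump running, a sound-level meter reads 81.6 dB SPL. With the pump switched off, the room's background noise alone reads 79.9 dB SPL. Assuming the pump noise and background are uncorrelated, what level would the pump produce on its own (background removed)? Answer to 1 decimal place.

76.7 dB SPL

Background correction is a power subtraction:
L_src = 10·log₁₀(10^(81.6/10) − 10^(79.9/10)) = 10·log₁₀(46820000) = 76.7 dB SPL.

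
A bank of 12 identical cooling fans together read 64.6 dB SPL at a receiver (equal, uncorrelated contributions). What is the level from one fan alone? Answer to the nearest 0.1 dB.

12 equal incoherent sources add 10·log₁₀(12) = 10.79 dB over one source.
L_one = 64.6 − 10.79 = 53.8 dB SPL.

53.8 dB SPL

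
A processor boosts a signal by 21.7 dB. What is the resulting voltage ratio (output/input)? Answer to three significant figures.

12.2

Voltage ratio = 10^(dB/20).
10^(21.7/20) = 10^(1.085) = 12.2.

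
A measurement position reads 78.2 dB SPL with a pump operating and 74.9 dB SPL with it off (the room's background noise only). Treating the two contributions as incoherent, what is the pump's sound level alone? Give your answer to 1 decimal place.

Background correction is a power subtraction:
L_src = 10·log₁₀(10^(78.2/10) − 10^(74.9/10)) = 10·log₁₀(35170000) = 75.5 dB SPL.

75.5 dB SPL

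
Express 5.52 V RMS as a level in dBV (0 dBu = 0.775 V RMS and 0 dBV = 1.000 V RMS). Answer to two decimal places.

+14.84 dBV

dBV = 20·log₁₀(V / 1.000 V).
20·log₁₀(5.52/1.000) = +14.84 dBV.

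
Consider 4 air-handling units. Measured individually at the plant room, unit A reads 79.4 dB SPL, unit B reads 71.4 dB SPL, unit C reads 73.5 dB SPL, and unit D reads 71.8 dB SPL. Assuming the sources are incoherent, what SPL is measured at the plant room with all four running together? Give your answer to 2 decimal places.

81.41 dB SPL

Uncorrelated sources add in intensity (power), not in dB.
L_total = 10·log₁₀(10^(79.4/10) + 10^(71.4/10) + 10^(73.5/10) + 10^(71.8/10)) = 10·log₁₀(138400000) = 81.41 dB SPL.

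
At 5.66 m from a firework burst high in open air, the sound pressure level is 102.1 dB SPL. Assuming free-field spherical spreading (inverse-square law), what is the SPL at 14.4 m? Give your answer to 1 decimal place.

94.0 dB SPL

Inverse-square spreading gives ΔL = −20·log₁₀(d₂/d₁).
ΔL = −20·log₁₀(14.4/5.66) = -8.11 dB, so L₂ = 102.1 + (-8.11) = 94.0 dB SPL.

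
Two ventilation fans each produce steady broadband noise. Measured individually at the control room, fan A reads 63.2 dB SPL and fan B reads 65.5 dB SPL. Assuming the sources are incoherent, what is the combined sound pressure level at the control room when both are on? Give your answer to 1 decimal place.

67.5 dB SPL

Incoherent sources sum as intensities:
L_total = 10·log₁₀(10^(63.2/10) + 10^(65.5/10)) = 10·log₁₀(5637000) = 67.5 dB SPL.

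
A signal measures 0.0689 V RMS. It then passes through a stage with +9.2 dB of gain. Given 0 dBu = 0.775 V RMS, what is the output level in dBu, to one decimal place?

Input level: 20·log₁₀(0.0689/0.775) = -21.02 dBu.
Output: -21.02 + 9.2 = -11.8 dBu.

-11.8 dBu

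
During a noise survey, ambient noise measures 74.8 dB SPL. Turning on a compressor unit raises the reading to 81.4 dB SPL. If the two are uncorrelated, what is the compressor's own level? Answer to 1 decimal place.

80.3 dB SPL

Background correction is a power subtraction:
L_src = 10·log₁₀(10^(81.4/10) − 10^(74.8/10)) = 10·log₁₀(107800000) = 80.3 dB SPL.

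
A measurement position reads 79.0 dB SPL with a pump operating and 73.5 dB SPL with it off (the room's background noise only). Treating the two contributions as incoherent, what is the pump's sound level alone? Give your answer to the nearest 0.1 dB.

77.6 dB SPL

Subtract intensities: L_src = 10·log₁₀(10^(L_total/10) − 10^(L_bg/10)).
L_src = 10·log₁₀(10^(79.0/10) − 10^(73.5/10)) = 10·log₁₀(57050000) = 77.6 dB SPL.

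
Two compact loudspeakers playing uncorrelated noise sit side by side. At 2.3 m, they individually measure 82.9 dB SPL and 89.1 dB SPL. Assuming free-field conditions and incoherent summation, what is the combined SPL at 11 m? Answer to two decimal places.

76.44 dB SPL

Combined at 2.3 m: 10·log₁₀(10^(82.9/10)+10^(89.1/10)) = 90.034 dB SPL.
Then apply −20·log₁₀(11/2.3) = -13.593 dB → 76.44 dB SPL.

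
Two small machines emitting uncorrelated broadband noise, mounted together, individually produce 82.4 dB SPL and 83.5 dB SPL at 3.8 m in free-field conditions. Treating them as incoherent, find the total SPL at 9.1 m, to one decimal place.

78.4 dB SPL

Combined at 3.8 m: 10·log₁₀(10^(82.4/10)+10^(83.5/10)) = 86.00 dB SPL.
Then apply −20·log₁₀(9.1/3.8) = -7.59 dB → 78.4 dB SPL.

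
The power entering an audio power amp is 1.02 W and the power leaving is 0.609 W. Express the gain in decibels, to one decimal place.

Power ratio → dB uses the 10·log₁₀ form:
10·log₁₀(0.609/1.02) = 10·log₁₀(0.5971) = -2.2 dB.

-2.2 dB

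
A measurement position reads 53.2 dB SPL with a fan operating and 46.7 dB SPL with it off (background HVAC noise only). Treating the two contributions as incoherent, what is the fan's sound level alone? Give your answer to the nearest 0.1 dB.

52.1 dB SPL

Remove the background by subtracting linear intensities:
L_src = 10·log₁₀(10^(53.2/10) − 10^(46.7/10)) = 10·log₁₀(162200) = 52.1 dB SPL.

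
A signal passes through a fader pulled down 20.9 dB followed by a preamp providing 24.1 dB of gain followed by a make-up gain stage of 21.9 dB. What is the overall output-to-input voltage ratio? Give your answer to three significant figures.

18.0

Net gain = (−20.9) + 24.1 + 21.9 = 25.1 dB.
Voltage ratio = 10^(25.1/20) = 18.0.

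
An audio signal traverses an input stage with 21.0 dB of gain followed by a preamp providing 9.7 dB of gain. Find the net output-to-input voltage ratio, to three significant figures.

34.3

Net gain = 21.0 + 9.7 = 30.7 dB.
Voltage ratio = 10^(30.7/20) = 34.3.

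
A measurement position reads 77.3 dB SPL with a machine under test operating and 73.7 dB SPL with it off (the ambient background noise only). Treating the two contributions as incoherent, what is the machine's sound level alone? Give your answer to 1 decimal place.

74.8 dB SPL

Subtract intensities: L_src = 10·log₁₀(10^(L_total/10) − 10^(L_bg/10)).
L_src = 10·log₁₀(10^(77.3/10) − 10^(73.7/10)) = 10·log₁₀(30260000) = 74.8 dB SPL.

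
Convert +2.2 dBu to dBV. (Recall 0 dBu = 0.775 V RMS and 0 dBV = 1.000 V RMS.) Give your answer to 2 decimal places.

-0.01 dBV

The offset between the scales is 20·log₁₀(0.775/1.000) = −2.214 dB.
So dBV = +2.2 − 2.214 = -0.01 dBV.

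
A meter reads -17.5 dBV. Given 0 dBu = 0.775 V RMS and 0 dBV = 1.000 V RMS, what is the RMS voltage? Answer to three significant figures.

V = 1.000 V × 10^(-17.5/20).
= 1.000 × 0.1334 = 0.133 V.

0.133 V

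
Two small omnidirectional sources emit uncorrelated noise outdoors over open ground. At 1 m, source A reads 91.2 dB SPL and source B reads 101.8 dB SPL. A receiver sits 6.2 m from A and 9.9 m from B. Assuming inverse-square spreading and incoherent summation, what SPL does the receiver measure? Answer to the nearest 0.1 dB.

At the listener: L_A = 91.2 − 20·log₁₀(6.2) = 75.35 dB; L_B = 101.8 − 20·log₁₀(9.9) = 81.89 dB.
Combined: 10·log₁₀(10^(75.35/10)+10^(81.89/10)) = 82.8 dB SPL.

82.8 dB SPL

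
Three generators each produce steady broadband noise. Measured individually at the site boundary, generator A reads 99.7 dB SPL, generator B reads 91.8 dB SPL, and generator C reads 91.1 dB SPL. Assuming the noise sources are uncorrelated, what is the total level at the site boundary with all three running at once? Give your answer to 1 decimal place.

100.8 dB SPL

Incoherent sources sum as intensities:
L_total = 10·log₁₀(10^(99.7/10) + 10^(91.8/10) + 10^(91.1/10)) = 10·log₁₀(12134000000) = 100.8 dB SPL.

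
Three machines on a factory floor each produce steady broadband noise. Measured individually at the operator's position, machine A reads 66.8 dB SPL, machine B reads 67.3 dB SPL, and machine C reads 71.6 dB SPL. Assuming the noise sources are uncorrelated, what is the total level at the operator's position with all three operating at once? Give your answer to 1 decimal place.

73.9 dB SPL

Add the sources as powers (linear), then convert back to dB:
L_total = 10·log₁₀(10^(66.8/10) + 10^(67.3/10) + 10^(71.6/10)) = 10·log₁₀(24610000) = 73.9 dB SPL.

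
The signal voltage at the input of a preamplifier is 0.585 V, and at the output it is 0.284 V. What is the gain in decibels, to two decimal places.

Voltage ratio → dB uses the 20·log₁₀ form:
20·log₁₀(0.284/0.585) = 20·log₁₀(0.4855) = -6.28 dB.

-6.28 dB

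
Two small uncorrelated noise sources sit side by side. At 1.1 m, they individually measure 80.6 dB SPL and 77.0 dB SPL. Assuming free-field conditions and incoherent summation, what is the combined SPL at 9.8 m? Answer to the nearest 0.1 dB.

63.2 dB SPL

Combined at 1.1 m: 10·log₁₀(10^(80.6/10)+10^(77.0/10)) = 82.17 dB SPL.
Then apply −20·log₁₀(9.8/1.1) = -19.00 dB → 63.2 dB SPL.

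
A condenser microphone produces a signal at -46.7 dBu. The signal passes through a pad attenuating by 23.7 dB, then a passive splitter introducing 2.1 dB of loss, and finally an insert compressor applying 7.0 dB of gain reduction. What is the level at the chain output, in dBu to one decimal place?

-79.5 dBu

Gain stages sum in dB:
-46.7 − 23.7 − 2.1 − 7.0 = -79.5 dBu.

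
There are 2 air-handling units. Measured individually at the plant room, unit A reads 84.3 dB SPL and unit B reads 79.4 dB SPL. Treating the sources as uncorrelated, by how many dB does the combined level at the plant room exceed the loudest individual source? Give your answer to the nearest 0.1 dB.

1.2 dB

Uncorrelated sources add in intensity (power), not in dB.
L_total = 10·log₁₀(10^(84.3/10) + 10^(79.4/10)) = 85.52 dB SPL.
Excess over the loudest (84.3 dB): 85.52 − 84.3 = 1.2 dB.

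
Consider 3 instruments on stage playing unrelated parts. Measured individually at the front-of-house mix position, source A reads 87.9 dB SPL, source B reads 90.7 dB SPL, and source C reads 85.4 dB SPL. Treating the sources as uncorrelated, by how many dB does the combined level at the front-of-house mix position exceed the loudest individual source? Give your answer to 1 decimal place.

2.6 dB

Add the sources as powers (linear), then convert back to dB:
L_total = 10·log₁₀(10^(87.9/10) + 10^(90.7/10) + 10^(85.4/10)) = 93.30 dB SPL.
Excess over the loudest (90.7 dB): 93.30 − 90.7 = 2.6 dB.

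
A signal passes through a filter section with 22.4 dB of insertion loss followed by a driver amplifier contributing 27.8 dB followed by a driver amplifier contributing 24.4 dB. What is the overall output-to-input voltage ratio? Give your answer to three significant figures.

30.9

Net gain = (−22.4) + 27.8 + 24.4 = 29.8 dB.
Voltage ratio = 10^(29.8/20) = 30.9.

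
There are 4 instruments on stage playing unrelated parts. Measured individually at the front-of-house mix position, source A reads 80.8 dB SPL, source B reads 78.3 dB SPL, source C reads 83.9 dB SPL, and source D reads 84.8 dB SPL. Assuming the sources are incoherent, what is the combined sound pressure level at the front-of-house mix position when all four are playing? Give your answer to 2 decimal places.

88.66 dB SPL

Incoherent sources sum as intensities:
L_total = 10·log₁₀(10^(80.8/10) + 10^(78.3/10) + 10^(83.9/10) + 10^(84.8/10)) = 10·log₁₀(735300000) = 88.66 dB SPL.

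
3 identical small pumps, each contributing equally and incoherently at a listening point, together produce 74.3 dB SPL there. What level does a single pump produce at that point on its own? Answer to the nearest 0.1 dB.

3 equal incoherent sources add 10·log₁₀(3) = 4.77 dB over one source.
L_one = 74.3 − 4.77 = 69.5 dB SPL.

69.5 dB SPL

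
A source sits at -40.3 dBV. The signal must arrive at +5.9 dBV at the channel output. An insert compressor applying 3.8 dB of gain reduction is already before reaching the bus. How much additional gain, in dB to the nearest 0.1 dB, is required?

The required make-up gain is the shortfall in the dB sum.
G = +5.9 − (-40.3) + 3.8 = 50.0 dB.

50.0 dB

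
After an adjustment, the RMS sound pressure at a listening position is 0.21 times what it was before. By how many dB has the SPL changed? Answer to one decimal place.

Sound pressure is an amplitude quantity: ΔL = 20·log₁₀(p₂/p₁).
20·log₁₀(0.21) = -13.6 dB.

-13.6 dB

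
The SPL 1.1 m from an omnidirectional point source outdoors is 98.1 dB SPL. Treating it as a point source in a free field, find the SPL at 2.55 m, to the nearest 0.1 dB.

90.8 dB SPL

For a point source in a free field, ΔL = −20·log₁₀(d₂/d₁).
ΔL = −20·log₁₀(2.55/1.1) = -7.30 dB, so L₂ = 98.1 + (-7.30) = 90.8 dB SPL.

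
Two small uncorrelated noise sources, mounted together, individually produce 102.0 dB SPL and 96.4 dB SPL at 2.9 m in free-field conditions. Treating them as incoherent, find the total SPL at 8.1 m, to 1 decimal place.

94.1 dB SPL

Combined at 2.9 m: 10·log₁₀(10^(102.0/10)+10^(96.4/10)) = 103.06 dB SPL.
Then apply −20·log₁₀(8.1/2.9) = -8.92 dB → 94.1 dB SPL.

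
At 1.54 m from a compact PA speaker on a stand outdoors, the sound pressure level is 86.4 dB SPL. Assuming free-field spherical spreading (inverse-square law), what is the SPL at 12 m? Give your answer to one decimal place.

68.6 dB SPL

Free-field point source: level drops by 20·log₁₀ of the distance ratio.
ΔL = −20·log₁₀(12/1.54) = -17.83 dB, so L₂ = 86.4 + (-17.83) = 68.6 dB SPL.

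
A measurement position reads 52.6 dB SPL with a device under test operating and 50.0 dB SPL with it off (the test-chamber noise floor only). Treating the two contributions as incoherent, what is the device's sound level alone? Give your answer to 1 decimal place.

Background correction is a power subtraction:
L_src = 10·log₁₀(10^(52.6/10) − 10^(50.0/10)) = 10·log₁₀(81970) = 49.1 dB SPL.

49.1 dB SPL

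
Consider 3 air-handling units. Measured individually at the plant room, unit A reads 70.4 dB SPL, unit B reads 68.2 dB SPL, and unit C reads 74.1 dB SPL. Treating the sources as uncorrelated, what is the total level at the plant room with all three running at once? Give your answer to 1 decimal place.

76.4 dB SPL

Uncorrelated sources add in intensity (power), not in dB.
L_total = 10·log₁₀(10^(70.4/10) + 10^(68.2/10) + 10^(74.1/10)) = 10·log₁₀(43280000) = 76.4 dB SPL.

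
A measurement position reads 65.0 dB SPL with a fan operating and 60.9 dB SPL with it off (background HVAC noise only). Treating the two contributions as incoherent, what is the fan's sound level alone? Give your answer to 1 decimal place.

Remove the background by subtracting linear intensities:
L_src = 10·log₁₀(10^(65.0/10) − 10^(60.9/10)) = 10·log₁₀(1932000) = 62.9 dB SPL.

62.9 dB SPL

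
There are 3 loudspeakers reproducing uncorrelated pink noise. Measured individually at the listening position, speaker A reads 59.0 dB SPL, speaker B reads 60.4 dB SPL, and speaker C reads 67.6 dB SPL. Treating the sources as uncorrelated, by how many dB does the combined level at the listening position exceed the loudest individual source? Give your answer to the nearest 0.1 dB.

1.2 dB

Uncorrelated sources add in intensity (power), not in dB.
L_total = 10·log₁₀(10^(59.0/10) + 10^(60.4/10) + 10^(67.6/10)) = 68.83 dB SPL.
Excess over the loudest (67.6 dB): 68.83 − 67.6 = 1.2 dB.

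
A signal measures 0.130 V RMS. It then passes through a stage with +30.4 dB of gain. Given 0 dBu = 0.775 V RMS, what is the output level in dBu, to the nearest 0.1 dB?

Input level: 20·log₁₀(0.130/0.775) = -15.51 dBu.
Output: -15.51 + 30.4 = +14.9 dBu.

+14.9 dBu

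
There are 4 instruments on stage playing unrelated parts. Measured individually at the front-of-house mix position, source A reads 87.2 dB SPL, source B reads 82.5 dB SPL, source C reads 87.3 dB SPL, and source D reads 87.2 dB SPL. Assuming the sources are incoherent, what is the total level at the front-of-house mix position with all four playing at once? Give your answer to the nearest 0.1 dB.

92.5 dB SPL

Uncorrelated sources add in intensity (power), not in dB.
L_total = 10·log₁₀(10^(87.2/10) + 10^(82.5/10) + 10^(87.3/10) + 10^(87.2/10)) = 10·log₁₀(1764000000) = 92.5 dB SPL.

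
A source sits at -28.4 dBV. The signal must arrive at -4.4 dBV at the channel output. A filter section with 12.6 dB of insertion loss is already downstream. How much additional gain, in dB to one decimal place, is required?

The required make-up gain is the shortfall in the dB sum.
G = -4.4 − (-28.4) + 12.6 = 36.6 dB.

36.6 dB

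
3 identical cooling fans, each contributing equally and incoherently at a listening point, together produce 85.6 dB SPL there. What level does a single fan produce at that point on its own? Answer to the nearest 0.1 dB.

80.8 dB SPL

3 equal incoherent sources add 10·log₁₀(3) = 4.77 dB over one source.
L_one = 85.6 − 4.77 = 80.8 dB SPL.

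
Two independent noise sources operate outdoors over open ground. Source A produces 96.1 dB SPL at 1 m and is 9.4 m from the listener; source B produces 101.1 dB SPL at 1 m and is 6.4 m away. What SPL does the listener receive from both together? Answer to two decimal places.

85.57 dB SPL

At the listener: L_A = 96.1 − 20·log₁₀(9.4) = 76.637 dB; L_B = 101.1 − 20·log₁₀(6.4) = 84.976 dB.
Combined: 10·log₁₀(10^(76.637/10)+10^(84.976/10)) = 85.57 dB SPL.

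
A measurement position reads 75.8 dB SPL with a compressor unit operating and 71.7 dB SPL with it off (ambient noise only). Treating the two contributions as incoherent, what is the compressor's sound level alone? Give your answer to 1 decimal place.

73.7 dB SPL

Subtract intensities: L_src = 10·log₁₀(10^(L_total/10) − 10^(L_bg/10)).
L_src = 10·log₁₀(10^(75.8/10) − 10^(71.7/10)) = 10·log₁₀(23230000) = 73.7 dB SPL.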